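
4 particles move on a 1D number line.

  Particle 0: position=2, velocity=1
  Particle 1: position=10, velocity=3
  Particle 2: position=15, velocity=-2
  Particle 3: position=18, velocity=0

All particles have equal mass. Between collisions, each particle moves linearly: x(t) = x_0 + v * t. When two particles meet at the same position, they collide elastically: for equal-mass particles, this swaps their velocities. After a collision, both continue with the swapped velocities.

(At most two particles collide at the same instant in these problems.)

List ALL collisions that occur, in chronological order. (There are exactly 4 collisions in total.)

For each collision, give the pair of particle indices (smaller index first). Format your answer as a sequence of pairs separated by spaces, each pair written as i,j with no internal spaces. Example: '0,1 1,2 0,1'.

Answer: 1,2 2,3 0,1 1,2

Derivation:
Collision at t=1: particles 1 and 2 swap velocities; positions: p0=3 p1=13 p2=13 p3=18; velocities now: v0=1 v1=-2 v2=3 v3=0
Collision at t=8/3: particles 2 and 3 swap velocities; positions: p0=14/3 p1=29/3 p2=18 p3=18; velocities now: v0=1 v1=-2 v2=0 v3=3
Collision at t=13/3: particles 0 and 1 swap velocities; positions: p0=19/3 p1=19/3 p2=18 p3=23; velocities now: v0=-2 v1=1 v2=0 v3=3
Collision at t=16: particles 1 and 2 swap velocities; positions: p0=-17 p1=18 p2=18 p3=58; velocities now: v0=-2 v1=0 v2=1 v3=3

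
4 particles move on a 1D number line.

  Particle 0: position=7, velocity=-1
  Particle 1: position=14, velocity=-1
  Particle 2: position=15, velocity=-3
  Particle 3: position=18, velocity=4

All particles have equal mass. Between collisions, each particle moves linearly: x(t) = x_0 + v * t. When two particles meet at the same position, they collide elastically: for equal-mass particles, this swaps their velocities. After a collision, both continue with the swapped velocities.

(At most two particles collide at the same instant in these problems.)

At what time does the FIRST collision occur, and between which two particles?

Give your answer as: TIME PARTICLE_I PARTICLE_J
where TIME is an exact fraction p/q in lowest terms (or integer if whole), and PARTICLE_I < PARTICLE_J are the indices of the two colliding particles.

Answer: 1/2 1 2

Derivation:
Pair (0,1): pos 7,14 vel -1,-1 -> not approaching (rel speed 0 <= 0)
Pair (1,2): pos 14,15 vel -1,-3 -> gap=1, closing at 2/unit, collide at t=1/2
Pair (2,3): pos 15,18 vel -3,4 -> not approaching (rel speed -7 <= 0)
Earliest collision: t=1/2 between 1 and 2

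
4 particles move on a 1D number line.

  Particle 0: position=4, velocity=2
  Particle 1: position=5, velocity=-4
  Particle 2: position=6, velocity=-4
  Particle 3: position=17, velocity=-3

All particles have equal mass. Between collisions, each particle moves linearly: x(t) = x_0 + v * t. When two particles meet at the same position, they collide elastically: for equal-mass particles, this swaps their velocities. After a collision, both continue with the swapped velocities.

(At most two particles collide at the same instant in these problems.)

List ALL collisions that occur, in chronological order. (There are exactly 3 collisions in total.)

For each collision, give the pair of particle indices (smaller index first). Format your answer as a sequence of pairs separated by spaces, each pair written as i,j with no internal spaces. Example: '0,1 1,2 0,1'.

Answer: 0,1 1,2 2,3

Derivation:
Collision at t=1/6: particles 0 and 1 swap velocities; positions: p0=13/3 p1=13/3 p2=16/3 p3=33/2; velocities now: v0=-4 v1=2 v2=-4 v3=-3
Collision at t=1/3: particles 1 and 2 swap velocities; positions: p0=11/3 p1=14/3 p2=14/3 p3=16; velocities now: v0=-4 v1=-4 v2=2 v3=-3
Collision at t=13/5: particles 2 and 3 swap velocities; positions: p0=-27/5 p1=-22/5 p2=46/5 p3=46/5; velocities now: v0=-4 v1=-4 v2=-3 v3=2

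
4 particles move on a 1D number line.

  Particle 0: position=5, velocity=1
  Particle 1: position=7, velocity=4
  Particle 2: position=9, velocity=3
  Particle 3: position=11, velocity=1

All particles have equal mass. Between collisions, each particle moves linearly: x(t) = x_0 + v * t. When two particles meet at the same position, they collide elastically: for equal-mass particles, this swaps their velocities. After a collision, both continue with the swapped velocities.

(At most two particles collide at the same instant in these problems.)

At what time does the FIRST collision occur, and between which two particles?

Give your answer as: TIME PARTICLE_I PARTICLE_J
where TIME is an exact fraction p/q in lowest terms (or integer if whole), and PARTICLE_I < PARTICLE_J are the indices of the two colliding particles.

Pair (0,1): pos 5,7 vel 1,4 -> not approaching (rel speed -3 <= 0)
Pair (1,2): pos 7,9 vel 4,3 -> gap=2, closing at 1/unit, collide at t=2
Pair (2,3): pos 9,11 vel 3,1 -> gap=2, closing at 2/unit, collide at t=1
Earliest collision: t=1 between 2 and 3

Answer: 1 2 3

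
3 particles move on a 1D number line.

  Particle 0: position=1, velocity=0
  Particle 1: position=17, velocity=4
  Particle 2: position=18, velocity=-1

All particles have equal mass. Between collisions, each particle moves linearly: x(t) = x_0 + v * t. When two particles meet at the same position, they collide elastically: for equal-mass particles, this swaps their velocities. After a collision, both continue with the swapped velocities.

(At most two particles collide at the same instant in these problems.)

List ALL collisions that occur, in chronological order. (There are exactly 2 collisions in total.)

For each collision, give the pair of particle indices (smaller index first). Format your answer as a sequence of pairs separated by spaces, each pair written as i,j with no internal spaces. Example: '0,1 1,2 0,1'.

Collision at t=1/5: particles 1 and 2 swap velocities; positions: p0=1 p1=89/5 p2=89/5; velocities now: v0=0 v1=-1 v2=4
Collision at t=17: particles 0 and 1 swap velocities; positions: p0=1 p1=1 p2=85; velocities now: v0=-1 v1=0 v2=4

Answer: 1,2 0,1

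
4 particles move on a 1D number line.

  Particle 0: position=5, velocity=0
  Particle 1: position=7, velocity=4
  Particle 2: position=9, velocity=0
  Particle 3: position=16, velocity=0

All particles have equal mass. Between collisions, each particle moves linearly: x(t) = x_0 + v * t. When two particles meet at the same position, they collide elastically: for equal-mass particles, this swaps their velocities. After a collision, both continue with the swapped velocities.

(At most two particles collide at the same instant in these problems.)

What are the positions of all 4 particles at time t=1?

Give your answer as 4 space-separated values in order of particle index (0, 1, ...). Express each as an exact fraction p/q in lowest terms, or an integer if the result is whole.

Collision at t=1/2: particles 1 and 2 swap velocities; positions: p0=5 p1=9 p2=9 p3=16; velocities now: v0=0 v1=0 v2=4 v3=0
Advance to t=1 (no further collisions before then); velocities: v0=0 v1=0 v2=4 v3=0; positions = 5 9 11 16

Answer: 5 9 11 16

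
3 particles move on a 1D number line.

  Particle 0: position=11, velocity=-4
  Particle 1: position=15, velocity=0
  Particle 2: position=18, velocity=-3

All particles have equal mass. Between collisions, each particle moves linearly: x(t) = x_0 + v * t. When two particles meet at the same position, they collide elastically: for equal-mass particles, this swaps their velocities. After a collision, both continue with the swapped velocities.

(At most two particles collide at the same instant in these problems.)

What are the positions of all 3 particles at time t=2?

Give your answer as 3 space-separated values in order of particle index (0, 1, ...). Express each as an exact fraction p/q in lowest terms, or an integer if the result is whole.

Collision at t=1: particles 1 and 2 swap velocities; positions: p0=7 p1=15 p2=15; velocities now: v0=-4 v1=-3 v2=0
Advance to t=2 (no further collisions before then); velocities: v0=-4 v1=-3 v2=0; positions = 3 12 15

Answer: 3 12 15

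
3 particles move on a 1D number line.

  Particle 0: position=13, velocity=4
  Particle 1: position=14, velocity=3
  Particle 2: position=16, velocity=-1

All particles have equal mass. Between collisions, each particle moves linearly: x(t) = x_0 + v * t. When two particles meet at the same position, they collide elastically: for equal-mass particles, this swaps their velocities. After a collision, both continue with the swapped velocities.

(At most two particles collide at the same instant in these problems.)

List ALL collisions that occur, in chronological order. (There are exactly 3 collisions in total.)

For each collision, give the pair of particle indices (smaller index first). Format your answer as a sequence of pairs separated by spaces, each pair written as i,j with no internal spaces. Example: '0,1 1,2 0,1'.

Answer: 1,2 0,1 1,2

Derivation:
Collision at t=1/2: particles 1 and 2 swap velocities; positions: p0=15 p1=31/2 p2=31/2; velocities now: v0=4 v1=-1 v2=3
Collision at t=3/5: particles 0 and 1 swap velocities; positions: p0=77/5 p1=77/5 p2=79/5; velocities now: v0=-1 v1=4 v2=3
Collision at t=1: particles 1 and 2 swap velocities; positions: p0=15 p1=17 p2=17; velocities now: v0=-1 v1=3 v2=4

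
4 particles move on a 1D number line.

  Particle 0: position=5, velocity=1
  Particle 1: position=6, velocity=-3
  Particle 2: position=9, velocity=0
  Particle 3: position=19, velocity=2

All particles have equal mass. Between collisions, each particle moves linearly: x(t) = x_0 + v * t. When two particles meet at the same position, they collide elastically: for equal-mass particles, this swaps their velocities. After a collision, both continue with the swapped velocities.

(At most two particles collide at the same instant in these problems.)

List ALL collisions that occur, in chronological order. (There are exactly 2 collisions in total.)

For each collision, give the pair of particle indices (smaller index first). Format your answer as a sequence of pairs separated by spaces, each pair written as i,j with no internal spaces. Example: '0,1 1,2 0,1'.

Collision at t=1/4: particles 0 and 1 swap velocities; positions: p0=21/4 p1=21/4 p2=9 p3=39/2; velocities now: v0=-3 v1=1 v2=0 v3=2
Collision at t=4: particles 1 and 2 swap velocities; positions: p0=-6 p1=9 p2=9 p3=27; velocities now: v0=-3 v1=0 v2=1 v3=2

Answer: 0,1 1,2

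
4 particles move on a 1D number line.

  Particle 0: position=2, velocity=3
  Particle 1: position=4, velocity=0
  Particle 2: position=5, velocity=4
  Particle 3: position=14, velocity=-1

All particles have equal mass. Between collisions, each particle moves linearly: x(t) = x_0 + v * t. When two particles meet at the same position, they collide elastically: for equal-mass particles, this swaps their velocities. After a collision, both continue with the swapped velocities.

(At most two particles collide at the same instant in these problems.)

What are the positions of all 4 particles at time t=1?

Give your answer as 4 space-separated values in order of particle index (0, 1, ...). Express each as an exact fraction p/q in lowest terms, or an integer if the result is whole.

Answer: 4 5 9 13

Derivation:
Collision at t=2/3: particles 0 and 1 swap velocities; positions: p0=4 p1=4 p2=23/3 p3=40/3; velocities now: v0=0 v1=3 v2=4 v3=-1
Advance to t=1 (no further collisions before then); velocities: v0=0 v1=3 v2=4 v3=-1; positions = 4 5 9 13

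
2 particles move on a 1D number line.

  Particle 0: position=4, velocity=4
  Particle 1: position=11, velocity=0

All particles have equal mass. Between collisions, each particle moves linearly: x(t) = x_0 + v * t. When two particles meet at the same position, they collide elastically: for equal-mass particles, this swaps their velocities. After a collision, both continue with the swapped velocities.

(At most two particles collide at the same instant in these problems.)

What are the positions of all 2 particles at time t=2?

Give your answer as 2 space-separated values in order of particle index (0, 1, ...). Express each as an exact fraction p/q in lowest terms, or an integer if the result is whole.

Answer: 11 12

Derivation:
Collision at t=7/4: particles 0 and 1 swap velocities; positions: p0=11 p1=11; velocities now: v0=0 v1=4
Advance to t=2 (no further collisions before then); velocities: v0=0 v1=4; positions = 11 12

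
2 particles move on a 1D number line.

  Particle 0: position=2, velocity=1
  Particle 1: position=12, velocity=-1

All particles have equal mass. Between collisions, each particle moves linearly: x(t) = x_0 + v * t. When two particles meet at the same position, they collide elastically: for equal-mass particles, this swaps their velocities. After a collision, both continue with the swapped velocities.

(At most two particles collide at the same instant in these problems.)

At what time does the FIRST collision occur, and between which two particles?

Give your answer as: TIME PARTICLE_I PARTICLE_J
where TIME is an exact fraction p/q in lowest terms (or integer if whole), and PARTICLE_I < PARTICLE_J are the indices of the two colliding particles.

Answer: 5 0 1

Derivation:
Pair (0,1): pos 2,12 vel 1,-1 -> gap=10, closing at 2/unit, collide at t=5
Earliest collision: t=5 between 0 and 1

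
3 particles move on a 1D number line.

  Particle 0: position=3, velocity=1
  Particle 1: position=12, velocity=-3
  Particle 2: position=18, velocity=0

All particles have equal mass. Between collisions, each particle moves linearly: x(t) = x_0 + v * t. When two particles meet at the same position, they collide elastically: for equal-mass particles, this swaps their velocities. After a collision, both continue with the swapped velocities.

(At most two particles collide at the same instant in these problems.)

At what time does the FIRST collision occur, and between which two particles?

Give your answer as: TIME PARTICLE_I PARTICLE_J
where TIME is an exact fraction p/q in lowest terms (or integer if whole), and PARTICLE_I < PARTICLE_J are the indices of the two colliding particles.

Pair (0,1): pos 3,12 vel 1,-3 -> gap=9, closing at 4/unit, collide at t=9/4
Pair (1,2): pos 12,18 vel -3,0 -> not approaching (rel speed -3 <= 0)
Earliest collision: t=9/4 between 0 and 1

Answer: 9/4 0 1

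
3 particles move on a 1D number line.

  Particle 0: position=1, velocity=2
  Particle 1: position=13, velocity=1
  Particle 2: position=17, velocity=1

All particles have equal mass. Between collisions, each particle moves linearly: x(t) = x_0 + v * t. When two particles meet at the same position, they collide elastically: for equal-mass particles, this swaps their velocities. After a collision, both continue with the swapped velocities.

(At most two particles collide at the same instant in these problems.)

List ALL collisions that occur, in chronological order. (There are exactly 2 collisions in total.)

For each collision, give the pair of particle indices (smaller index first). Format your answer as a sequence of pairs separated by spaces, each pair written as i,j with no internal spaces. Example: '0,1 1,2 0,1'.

Answer: 0,1 1,2

Derivation:
Collision at t=12: particles 0 and 1 swap velocities; positions: p0=25 p1=25 p2=29; velocities now: v0=1 v1=2 v2=1
Collision at t=16: particles 1 and 2 swap velocities; positions: p0=29 p1=33 p2=33; velocities now: v0=1 v1=1 v2=2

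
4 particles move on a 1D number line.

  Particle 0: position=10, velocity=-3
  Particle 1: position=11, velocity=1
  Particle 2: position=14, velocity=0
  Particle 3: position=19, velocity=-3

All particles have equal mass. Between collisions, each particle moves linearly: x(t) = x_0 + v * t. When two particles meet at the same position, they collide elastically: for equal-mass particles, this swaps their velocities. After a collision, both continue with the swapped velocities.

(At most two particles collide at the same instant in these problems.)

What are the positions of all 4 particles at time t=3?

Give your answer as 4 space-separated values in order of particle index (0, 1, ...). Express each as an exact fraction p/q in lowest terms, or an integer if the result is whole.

Answer: 1 10 14 14

Derivation:
Collision at t=5/3: particles 2 and 3 swap velocities; positions: p0=5 p1=38/3 p2=14 p3=14; velocities now: v0=-3 v1=1 v2=-3 v3=0
Collision at t=2: particles 1 and 2 swap velocities; positions: p0=4 p1=13 p2=13 p3=14; velocities now: v0=-3 v1=-3 v2=1 v3=0
Collision at t=3: particles 2 and 3 swap velocities; positions: p0=1 p1=10 p2=14 p3=14; velocities now: v0=-3 v1=-3 v2=0 v3=1
Advance to t=3 (no further collisions before then); velocities: v0=-3 v1=-3 v2=0 v3=1; positions = 1 10 14 14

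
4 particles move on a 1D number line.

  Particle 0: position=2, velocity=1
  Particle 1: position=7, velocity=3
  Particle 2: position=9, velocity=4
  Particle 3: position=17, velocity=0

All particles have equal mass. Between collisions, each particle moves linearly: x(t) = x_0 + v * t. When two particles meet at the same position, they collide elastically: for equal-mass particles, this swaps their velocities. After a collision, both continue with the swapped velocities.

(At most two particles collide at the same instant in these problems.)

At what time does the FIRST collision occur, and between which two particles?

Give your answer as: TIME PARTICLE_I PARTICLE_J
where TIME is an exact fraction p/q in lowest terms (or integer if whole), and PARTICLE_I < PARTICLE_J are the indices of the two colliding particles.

Pair (0,1): pos 2,7 vel 1,3 -> not approaching (rel speed -2 <= 0)
Pair (1,2): pos 7,9 vel 3,4 -> not approaching (rel speed -1 <= 0)
Pair (2,3): pos 9,17 vel 4,0 -> gap=8, closing at 4/unit, collide at t=2
Earliest collision: t=2 between 2 and 3

Answer: 2 2 3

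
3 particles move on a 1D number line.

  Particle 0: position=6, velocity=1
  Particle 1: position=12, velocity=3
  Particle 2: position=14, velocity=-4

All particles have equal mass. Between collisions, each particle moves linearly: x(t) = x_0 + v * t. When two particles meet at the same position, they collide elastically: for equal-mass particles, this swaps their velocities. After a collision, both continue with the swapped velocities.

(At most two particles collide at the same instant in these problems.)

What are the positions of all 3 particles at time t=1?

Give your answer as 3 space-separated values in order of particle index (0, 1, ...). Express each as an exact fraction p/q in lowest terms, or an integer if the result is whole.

Answer: 7 10 15

Derivation:
Collision at t=2/7: particles 1 and 2 swap velocities; positions: p0=44/7 p1=90/7 p2=90/7; velocities now: v0=1 v1=-4 v2=3
Advance to t=1 (no further collisions before then); velocities: v0=1 v1=-4 v2=3; positions = 7 10 15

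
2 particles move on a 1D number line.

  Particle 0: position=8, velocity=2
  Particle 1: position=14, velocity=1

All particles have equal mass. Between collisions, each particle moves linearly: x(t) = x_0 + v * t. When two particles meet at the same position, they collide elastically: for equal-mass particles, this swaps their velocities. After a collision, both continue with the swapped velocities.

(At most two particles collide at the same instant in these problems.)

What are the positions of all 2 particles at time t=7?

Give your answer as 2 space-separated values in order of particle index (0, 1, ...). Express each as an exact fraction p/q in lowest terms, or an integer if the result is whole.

Collision at t=6: particles 0 and 1 swap velocities; positions: p0=20 p1=20; velocities now: v0=1 v1=2
Advance to t=7 (no further collisions before then); velocities: v0=1 v1=2; positions = 21 22

Answer: 21 22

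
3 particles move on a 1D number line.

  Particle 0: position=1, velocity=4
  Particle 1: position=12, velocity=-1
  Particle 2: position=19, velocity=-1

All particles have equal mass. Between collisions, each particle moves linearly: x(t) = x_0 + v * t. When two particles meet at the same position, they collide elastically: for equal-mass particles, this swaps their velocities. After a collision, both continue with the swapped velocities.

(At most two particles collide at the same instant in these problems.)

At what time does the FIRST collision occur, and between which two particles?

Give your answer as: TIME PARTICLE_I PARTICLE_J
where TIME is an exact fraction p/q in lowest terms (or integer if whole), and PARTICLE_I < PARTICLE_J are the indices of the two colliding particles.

Answer: 11/5 0 1

Derivation:
Pair (0,1): pos 1,12 vel 4,-1 -> gap=11, closing at 5/unit, collide at t=11/5
Pair (1,2): pos 12,19 vel -1,-1 -> not approaching (rel speed 0 <= 0)
Earliest collision: t=11/5 between 0 and 1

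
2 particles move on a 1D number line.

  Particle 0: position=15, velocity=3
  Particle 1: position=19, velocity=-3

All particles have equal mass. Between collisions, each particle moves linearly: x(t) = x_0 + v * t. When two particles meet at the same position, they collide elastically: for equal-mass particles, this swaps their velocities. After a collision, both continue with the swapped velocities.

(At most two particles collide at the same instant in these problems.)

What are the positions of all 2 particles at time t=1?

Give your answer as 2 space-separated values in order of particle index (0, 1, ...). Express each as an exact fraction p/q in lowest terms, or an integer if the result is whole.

Answer: 16 18

Derivation:
Collision at t=2/3: particles 0 and 1 swap velocities; positions: p0=17 p1=17; velocities now: v0=-3 v1=3
Advance to t=1 (no further collisions before then); velocities: v0=-3 v1=3; positions = 16 18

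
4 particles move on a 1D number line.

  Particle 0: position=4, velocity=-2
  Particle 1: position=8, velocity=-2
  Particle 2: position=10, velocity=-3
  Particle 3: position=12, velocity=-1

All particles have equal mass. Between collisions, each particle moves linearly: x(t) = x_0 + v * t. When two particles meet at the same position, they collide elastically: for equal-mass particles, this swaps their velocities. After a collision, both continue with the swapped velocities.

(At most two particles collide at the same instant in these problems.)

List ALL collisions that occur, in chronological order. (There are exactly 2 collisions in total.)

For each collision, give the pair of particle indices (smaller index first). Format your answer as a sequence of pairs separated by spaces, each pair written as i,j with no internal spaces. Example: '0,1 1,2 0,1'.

Answer: 1,2 0,1

Derivation:
Collision at t=2: particles 1 and 2 swap velocities; positions: p0=0 p1=4 p2=4 p3=10; velocities now: v0=-2 v1=-3 v2=-2 v3=-1
Collision at t=6: particles 0 and 1 swap velocities; positions: p0=-8 p1=-8 p2=-4 p3=6; velocities now: v0=-3 v1=-2 v2=-2 v3=-1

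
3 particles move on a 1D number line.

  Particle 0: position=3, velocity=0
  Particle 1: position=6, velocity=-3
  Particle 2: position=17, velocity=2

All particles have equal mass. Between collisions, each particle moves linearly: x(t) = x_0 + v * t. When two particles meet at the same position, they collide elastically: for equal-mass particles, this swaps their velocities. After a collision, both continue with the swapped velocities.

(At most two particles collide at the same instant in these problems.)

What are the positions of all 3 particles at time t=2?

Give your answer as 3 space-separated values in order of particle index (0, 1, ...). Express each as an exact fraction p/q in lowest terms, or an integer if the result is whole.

Answer: 0 3 21

Derivation:
Collision at t=1: particles 0 and 1 swap velocities; positions: p0=3 p1=3 p2=19; velocities now: v0=-3 v1=0 v2=2
Advance to t=2 (no further collisions before then); velocities: v0=-3 v1=0 v2=2; positions = 0 3 21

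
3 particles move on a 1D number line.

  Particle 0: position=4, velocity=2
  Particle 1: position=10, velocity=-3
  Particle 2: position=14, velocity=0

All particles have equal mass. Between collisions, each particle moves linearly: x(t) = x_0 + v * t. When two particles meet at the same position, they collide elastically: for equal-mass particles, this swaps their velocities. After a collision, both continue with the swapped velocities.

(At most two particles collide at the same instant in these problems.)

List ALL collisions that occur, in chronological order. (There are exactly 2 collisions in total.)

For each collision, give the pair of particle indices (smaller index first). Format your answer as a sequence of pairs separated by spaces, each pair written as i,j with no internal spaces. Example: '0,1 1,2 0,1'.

Answer: 0,1 1,2

Derivation:
Collision at t=6/5: particles 0 and 1 swap velocities; positions: p0=32/5 p1=32/5 p2=14; velocities now: v0=-3 v1=2 v2=0
Collision at t=5: particles 1 and 2 swap velocities; positions: p0=-5 p1=14 p2=14; velocities now: v0=-3 v1=0 v2=2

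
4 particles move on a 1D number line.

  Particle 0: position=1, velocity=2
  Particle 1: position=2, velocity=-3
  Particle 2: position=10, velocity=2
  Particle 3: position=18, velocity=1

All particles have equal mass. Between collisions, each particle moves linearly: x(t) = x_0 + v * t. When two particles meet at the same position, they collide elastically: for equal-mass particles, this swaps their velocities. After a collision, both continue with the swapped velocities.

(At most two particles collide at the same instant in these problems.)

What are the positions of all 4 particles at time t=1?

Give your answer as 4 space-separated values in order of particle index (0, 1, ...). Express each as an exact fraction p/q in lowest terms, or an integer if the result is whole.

Collision at t=1/5: particles 0 and 1 swap velocities; positions: p0=7/5 p1=7/5 p2=52/5 p3=91/5; velocities now: v0=-3 v1=2 v2=2 v3=1
Advance to t=1 (no further collisions before then); velocities: v0=-3 v1=2 v2=2 v3=1; positions = -1 3 12 19

Answer: -1 3 12 19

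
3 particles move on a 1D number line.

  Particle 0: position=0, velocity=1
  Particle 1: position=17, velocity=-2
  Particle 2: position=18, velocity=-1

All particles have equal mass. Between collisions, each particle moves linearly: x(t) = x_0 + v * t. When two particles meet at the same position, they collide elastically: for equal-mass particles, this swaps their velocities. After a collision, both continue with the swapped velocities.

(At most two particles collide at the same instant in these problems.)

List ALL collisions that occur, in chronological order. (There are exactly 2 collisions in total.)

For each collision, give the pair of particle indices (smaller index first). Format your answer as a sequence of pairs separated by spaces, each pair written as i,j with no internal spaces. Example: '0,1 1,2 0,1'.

Answer: 0,1 1,2

Derivation:
Collision at t=17/3: particles 0 and 1 swap velocities; positions: p0=17/3 p1=17/3 p2=37/3; velocities now: v0=-2 v1=1 v2=-1
Collision at t=9: particles 1 and 2 swap velocities; positions: p0=-1 p1=9 p2=9; velocities now: v0=-2 v1=-1 v2=1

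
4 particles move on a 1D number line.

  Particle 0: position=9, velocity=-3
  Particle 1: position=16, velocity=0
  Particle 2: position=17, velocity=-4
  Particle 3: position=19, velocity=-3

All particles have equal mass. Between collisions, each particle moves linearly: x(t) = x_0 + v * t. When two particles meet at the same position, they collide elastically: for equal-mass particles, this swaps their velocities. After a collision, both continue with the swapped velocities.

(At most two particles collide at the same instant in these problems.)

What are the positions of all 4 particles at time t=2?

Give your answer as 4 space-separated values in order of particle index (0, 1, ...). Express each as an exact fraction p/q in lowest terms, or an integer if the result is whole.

Answer: 3 9 13 16

Derivation:
Collision at t=1/4: particles 1 and 2 swap velocities; positions: p0=33/4 p1=16 p2=16 p3=73/4; velocities now: v0=-3 v1=-4 v2=0 v3=-3
Collision at t=1: particles 2 and 3 swap velocities; positions: p0=6 p1=13 p2=16 p3=16; velocities now: v0=-3 v1=-4 v2=-3 v3=0
Advance to t=2 (no further collisions before then); velocities: v0=-3 v1=-4 v2=-3 v3=0; positions = 3 9 13 16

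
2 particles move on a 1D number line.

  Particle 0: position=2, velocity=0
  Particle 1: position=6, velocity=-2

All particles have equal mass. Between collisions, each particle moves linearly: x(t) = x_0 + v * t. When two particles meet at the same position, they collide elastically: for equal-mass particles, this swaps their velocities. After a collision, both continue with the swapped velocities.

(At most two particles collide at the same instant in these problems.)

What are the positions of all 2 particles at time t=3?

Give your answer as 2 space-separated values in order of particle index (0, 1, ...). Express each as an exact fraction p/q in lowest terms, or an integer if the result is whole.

Collision at t=2: particles 0 and 1 swap velocities; positions: p0=2 p1=2; velocities now: v0=-2 v1=0
Advance to t=3 (no further collisions before then); velocities: v0=-2 v1=0; positions = 0 2

Answer: 0 2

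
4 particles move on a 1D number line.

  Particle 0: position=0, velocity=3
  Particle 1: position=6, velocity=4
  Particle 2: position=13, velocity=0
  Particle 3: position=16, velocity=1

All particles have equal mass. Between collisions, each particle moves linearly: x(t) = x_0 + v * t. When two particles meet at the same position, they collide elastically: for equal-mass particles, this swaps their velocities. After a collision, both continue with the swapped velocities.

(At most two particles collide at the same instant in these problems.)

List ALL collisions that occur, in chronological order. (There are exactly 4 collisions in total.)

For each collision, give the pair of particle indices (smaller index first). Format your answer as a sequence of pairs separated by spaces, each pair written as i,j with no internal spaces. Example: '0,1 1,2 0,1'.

Collision at t=7/4: particles 1 and 2 swap velocities; positions: p0=21/4 p1=13 p2=13 p3=71/4; velocities now: v0=3 v1=0 v2=4 v3=1
Collision at t=10/3: particles 2 and 3 swap velocities; positions: p0=10 p1=13 p2=58/3 p3=58/3; velocities now: v0=3 v1=0 v2=1 v3=4
Collision at t=13/3: particles 0 and 1 swap velocities; positions: p0=13 p1=13 p2=61/3 p3=70/3; velocities now: v0=0 v1=3 v2=1 v3=4
Collision at t=8: particles 1 and 2 swap velocities; positions: p0=13 p1=24 p2=24 p3=38; velocities now: v0=0 v1=1 v2=3 v3=4

Answer: 1,2 2,3 0,1 1,2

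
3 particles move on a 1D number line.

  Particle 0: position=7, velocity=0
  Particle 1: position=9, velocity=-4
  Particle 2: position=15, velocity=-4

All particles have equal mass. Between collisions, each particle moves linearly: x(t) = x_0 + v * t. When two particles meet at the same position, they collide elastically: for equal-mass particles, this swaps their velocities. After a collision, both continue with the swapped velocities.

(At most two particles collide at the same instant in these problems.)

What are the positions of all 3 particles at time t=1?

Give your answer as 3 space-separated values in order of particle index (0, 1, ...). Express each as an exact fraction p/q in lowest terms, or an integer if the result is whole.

Answer: 5 7 11

Derivation:
Collision at t=1/2: particles 0 and 1 swap velocities; positions: p0=7 p1=7 p2=13; velocities now: v0=-4 v1=0 v2=-4
Advance to t=1 (no further collisions before then); velocities: v0=-4 v1=0 v2=-4; positions = 5 7 11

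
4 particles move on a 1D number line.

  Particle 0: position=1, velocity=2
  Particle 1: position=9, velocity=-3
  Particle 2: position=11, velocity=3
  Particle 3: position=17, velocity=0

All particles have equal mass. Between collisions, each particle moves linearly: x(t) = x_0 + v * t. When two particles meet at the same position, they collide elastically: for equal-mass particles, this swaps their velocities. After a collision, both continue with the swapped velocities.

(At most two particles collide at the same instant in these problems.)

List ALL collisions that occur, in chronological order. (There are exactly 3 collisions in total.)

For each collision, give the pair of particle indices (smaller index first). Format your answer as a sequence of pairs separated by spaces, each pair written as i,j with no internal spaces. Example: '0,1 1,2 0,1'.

Answer: 0,1 2,3 1,2

Derivation:
Collision at t=8/5: particles 0 and 1 swap velocities; positions: p0=21/5 p1=21/5 p2=79/5 p3=17; velocities now: v0=-3 v1=2 v2=3 v3=0
Collision at t=2: particles 2 and 3 swap velocities; positions: p0=3 p1=5 p2=17 p3=17; velocities now: v0=-3 v1=2 v2=0 v3=3
Collision at t=8: particles 1 and 2 swap velocities; positions: p0=-15 p1=17 p2=17 p3=35; velocities now: v0=-3 v1=0 v2=2 v3=3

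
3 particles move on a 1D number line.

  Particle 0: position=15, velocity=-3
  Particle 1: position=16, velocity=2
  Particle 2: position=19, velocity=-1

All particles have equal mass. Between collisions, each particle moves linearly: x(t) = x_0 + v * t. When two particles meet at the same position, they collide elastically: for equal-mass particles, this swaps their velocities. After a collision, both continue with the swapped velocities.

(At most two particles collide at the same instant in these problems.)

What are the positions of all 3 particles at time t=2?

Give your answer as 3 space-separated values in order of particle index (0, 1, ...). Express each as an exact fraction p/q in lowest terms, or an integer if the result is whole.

Collision at t=1: particles 1 and 2 swap velocities; positions: p0=12 p1=18 p2=18; velocities now: v0=-3 v1=-1 v2=2
Advance to t=2 (no further collisions before then); velocities: v0=-3 v1=-1 v2=2; positions = 9 17 20

Answer: 9 17 20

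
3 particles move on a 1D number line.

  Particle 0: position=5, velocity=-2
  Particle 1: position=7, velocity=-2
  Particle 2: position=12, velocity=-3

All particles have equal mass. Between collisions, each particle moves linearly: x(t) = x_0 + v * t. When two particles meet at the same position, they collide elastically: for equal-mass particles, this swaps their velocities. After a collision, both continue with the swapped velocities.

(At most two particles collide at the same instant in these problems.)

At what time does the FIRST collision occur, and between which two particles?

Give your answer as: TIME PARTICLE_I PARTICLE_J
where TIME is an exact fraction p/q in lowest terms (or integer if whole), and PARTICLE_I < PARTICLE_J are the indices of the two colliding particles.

Pair (0,1): pos 5,7 vel -2,-2 -> not approaching (rel speed 0 <= 0)
Pair (1,2): pos 7,12 vel -2,-3 -> gap=5, closing at 1/unit, collide at t=5
Earliest collision: t=5 between 1 and 2

Answer: 5 1 2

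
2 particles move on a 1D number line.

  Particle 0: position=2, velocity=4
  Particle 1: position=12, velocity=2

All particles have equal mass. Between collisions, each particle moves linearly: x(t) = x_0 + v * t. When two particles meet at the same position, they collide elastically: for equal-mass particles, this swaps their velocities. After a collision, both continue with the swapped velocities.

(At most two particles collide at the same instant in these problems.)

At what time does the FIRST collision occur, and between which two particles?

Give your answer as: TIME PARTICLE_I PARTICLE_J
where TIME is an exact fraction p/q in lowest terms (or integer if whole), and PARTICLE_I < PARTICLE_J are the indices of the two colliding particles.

Pair (0,1): pos 2,12 vel 4,2 -> gap=10, closing at 2/unit, collide at t=5
Earliest collision: t=5 between 0 and 1

Answer: 5 0 1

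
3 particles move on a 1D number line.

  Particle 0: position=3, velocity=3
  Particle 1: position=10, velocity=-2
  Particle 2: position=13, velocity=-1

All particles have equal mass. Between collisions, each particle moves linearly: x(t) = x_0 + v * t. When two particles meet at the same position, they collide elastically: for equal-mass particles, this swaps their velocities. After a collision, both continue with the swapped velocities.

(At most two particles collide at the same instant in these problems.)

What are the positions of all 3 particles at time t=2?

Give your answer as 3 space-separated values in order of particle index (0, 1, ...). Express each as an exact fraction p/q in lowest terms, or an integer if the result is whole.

Answer: 6 9 11

Derivation:
Collision at t=7/5: particles 0 and 1 swap velocities; positions: p0=36/5 p1=36/5 p2=58/5; velocities now: v0=-2 v1=3 v2=-1
Advance to t=2 (no further collisions before then); velocities: v0=-2 v1=3 v2=-1; positions = 6 9 11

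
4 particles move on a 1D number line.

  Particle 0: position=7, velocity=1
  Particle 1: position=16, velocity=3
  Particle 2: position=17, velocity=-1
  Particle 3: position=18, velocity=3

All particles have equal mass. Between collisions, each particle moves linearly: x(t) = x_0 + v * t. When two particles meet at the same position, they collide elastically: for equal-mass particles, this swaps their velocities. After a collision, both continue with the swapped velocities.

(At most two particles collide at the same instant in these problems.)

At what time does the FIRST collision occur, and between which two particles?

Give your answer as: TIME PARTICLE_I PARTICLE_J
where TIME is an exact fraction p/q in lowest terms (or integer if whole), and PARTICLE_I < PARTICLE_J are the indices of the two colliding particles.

Pair (0,1): pos 7,16 vel 1,3 -> not approaching (rel speed -2 <= 0)
Pair (1,2): pos 16,17 vel 3,-1 -> gap=1, closing at 4/unit, collide at t=1/4
Pair (2,3): pos 17,18 vel -1,3 -> not approaching (rel speed -4 <= 0)
Earliest collision: t=1/4 between 1 and 2

Answer: 1/4 1 2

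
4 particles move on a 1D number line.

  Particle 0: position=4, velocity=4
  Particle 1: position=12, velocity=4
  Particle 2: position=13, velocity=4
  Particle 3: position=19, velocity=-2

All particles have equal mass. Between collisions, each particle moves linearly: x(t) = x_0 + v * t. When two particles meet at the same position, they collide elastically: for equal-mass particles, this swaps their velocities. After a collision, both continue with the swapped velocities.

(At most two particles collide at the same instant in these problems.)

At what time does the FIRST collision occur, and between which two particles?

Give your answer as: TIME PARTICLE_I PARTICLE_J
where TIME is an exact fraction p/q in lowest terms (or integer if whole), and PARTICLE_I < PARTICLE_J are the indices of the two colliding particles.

Answer: 1 2 3

Derivation:
Pair (0,1): pos 4,12 vel 4,4 -> not approaching (rel speed 0 <= 0)
Pair (1,2): pos 12,13 vel 4,4 -> not approaching (rel speed 0 <= 0)
Pair (2,3): pos 13,19 vel 4,-2 -> gap=6, closing at 6/unit, collide at t=1
Earliest collision: t=1 between 2 and 3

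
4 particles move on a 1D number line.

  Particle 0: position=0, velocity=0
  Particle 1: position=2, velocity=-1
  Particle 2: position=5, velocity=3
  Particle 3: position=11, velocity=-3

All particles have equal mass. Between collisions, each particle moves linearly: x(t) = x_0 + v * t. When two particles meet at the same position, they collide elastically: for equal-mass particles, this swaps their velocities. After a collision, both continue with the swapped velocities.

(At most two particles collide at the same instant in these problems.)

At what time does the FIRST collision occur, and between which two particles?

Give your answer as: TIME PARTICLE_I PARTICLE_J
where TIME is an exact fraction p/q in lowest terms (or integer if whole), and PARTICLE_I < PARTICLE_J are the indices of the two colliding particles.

Answer: 1 2 3

Derivation:
Pair (0,1): pos 0,2 vel 0,-1 -> gap=2, closing at 1/unit, collide at t=2
Pair (1,2): pos 2,5 vel -1,3 -> not approaching (rel speed -4 <= 0)
Pair (2,3): pos 5,11 vel 3,-3 -> gap=6, closing at 6/unit, collide at t=1
Earliest collision: t=1 between 2 and 3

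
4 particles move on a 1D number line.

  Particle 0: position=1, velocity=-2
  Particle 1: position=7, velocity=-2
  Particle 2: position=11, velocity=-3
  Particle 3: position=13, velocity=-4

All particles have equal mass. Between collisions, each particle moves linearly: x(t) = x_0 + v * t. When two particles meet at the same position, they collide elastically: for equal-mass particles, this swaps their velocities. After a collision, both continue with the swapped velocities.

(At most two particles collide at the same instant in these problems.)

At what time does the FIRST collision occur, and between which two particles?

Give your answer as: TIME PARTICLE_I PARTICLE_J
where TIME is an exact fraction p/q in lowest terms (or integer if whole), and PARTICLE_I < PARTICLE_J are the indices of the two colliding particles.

Pair (0,1): pos 1,7 vel -2,-2 -> not approaching (rel speed 0 <= 0)
Pair (1,2): pos 7,11 vel -2,-3 -> gap=4, closing at 1/unit, collide at t=4
Pair (2,3): pos 11,13 vel -3,-4 -> gap=2, closing at 1/unit, collide at t=2
Earliest collision: t=2 between 2 and 3

Answer: 2 2 3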